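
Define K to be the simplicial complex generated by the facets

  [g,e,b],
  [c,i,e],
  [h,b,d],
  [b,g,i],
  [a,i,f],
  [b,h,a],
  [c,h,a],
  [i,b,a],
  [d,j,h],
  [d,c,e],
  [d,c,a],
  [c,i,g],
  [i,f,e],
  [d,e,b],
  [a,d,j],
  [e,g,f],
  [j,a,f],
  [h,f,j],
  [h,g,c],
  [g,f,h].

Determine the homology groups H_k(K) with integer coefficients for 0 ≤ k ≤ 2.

Order the vertices as a < b < c < d < e < f < g < h < i < j. Listing each simplex with vertices in this order, K has dimension 2 with simplices:

  0-simplices (10): a, b, c, d, e, f, g, h, i, j
  1-simplices (30): ab, ac, ad, af, ah, ai, aj, bd, be, bg, bh, bi, cd, ce, cg, ch, ci, de, dh, dj, ef, eg, ei, fg, fh, fi, fj, gh, gi, hj
  2-simplices (20): abh, abi, acd, ach, adj, afi, afj, bde, bdh, beg, bgi, cde, cei, cgh, cgi, dhj, efg, efi, fgh, fhj

Hence C_0 ≅ Z^10, C_1 ≅ Z^30, C_2 ≅ Z^20.

∂_1: C_1 → C_0 sends each edge [p,q] (with p < q) to q − p. For instance
  ∂af = f − a.
This gives a 10×30 integer matrix of rank 9; reducing to Smith normal form yields diagonal entries (1,1,1,1,1,1,1,1,1).

Boundary ∂_2: C_2 → C_1 maps a triangle to the signed sum of its edges. For instance
  ∂fhj = hj − fj + fh,
  ∂efi = fi − ei + ef.
This gives a 30×20 integer matrix of rank 20; reducing to Smith normal form yields diagonal entries (1,1,1,1,1,1,1,1,1,1,1,1,1,1,1,1,1,1,1,2).

Computing H_k = (kernel of ∂_k) / (image of ∂_{k+1}):

  H_0: rank C_0 − rank ∂_1 = 10 − 9 = 1, and the invariant factors of ∂_1 are all 1, so H_0 = Z.
  H_1: rank ker ∂_1 − rank ∂_2 = (30 − 9) − 20 = 1, and ∂_2 has invariant factor 2 > 1, so H_1 = Z ⊕ Z/2.
  H_2: rank ker ∂_2 − rank ∂_3 = (20 − 20) − 0 = 0, and there is no ∂_3, so H_2 = 0.

As a check, the Euler characteristic is 10 − 30 + 20 = 0, which agrees with 1 − 1 + 0 = 0.

H_0 = Z,  H_1 = Z ⊕ Z/2,  H_2 = 0.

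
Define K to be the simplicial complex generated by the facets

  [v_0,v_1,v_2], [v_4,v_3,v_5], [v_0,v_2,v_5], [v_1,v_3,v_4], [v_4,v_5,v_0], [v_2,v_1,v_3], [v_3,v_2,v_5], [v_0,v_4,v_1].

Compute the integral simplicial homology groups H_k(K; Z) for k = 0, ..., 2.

H_0 = Z,  H_1 = 0,  H_2 = Z.

We work with the vertex ordering v_0 < v_1 < v_2 < v_3 < v_4 < v_5. The simplices of K, each written with vertices in increasing order, are:

  0-simplices (6): [v_0], [v_1], [v_2], [v_3], [v_4], [v_5]
  1-simplices (12): [v_0,v_1], [v_0,v_2], [v_0,v_4], [v_0,v_5], [v_1,v_2], [v_1,v_3], [v_1,v_4], [v_2,v_3], [v_2,v_5], [v_3,v_4], [v_3,v_5], [v_4,v_5]
  2-simplices (8): [v_0,v_1,v_2], [v_0,v_1,v_4], [v_0,v_2,v_5], [v_0,v_4,v_5], [v_1,v_2,v_3], [v_1,v_3,v_4], [v_2,v_3,v_5], [v_3,v_4,v_5]

so the chain groups are C_0 ≅ Z^6, C_1 ≅ Z^12, C_2 ≅ Z^8.

∂_1: C_1 → C_0 maps an edge to its endpoints' difference, ∂[p,q] = q − p.
The resulting 6×12 matrix has rank 5, and its Smith normal form has invariant factors (1,1,1,1,1).

∂_2: C_2 → C_1 maps a triangle to the signed sum of its edges. For instance
  ∂[v_0,v_1,v_2] = [v_1,v_2] − [v_0,v_2] + [v_0,v_1],
  ∂[v_3,v_4,v_5] = [v_4,v_5] − [v_3,v_5] + [v_3,v_4].
The resulting 12×8 matrix has rank 7, and its Smith normal form has invariant factors (1,1,1,1,1,1,1).

Reading off H_k = ker ∂_k / im ∂_{k+1}:

  H_0: rank C_0 − rank ∂_1 = 6 − 5 = 1, and the invariant factors of ∂_1 are all 1, so H_0 ≅ Z.
  H_1: rank ker ∂_1 − rank ∂_2 = (12 − 5) − 7 = 0, and the invariant factors of ∂_2 are all 1, so H_1 ≅ 0.
  H_2: rank ker ∂_2 − rank ∂_3 = (8 − 7) − 0 = 1, and there is no ∂_3, so H_2 ≅ Z.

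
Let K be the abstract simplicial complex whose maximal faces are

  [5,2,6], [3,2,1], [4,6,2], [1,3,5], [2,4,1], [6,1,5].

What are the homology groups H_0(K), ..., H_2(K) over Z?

H_0 = Z,  H_1 = Z,  H_2 = 0.

K has 6 vertices, 12 edges, 6 triangles.
rank ∂_0 = 0, rank ∂_1 = 5 ⇒ b_0 = 6 − 0 − 5 = 1; all invariant factors of ∂_1 are 1 so no torsion. So H_0 ≅ Z.
rank ∂_1 = 5, rank ∂_2 = 6 ⇒ b_1 = 12 − 5 − 6 = 1; all invariant factors of ∂_2 are 1 so no torsion. So H_1 ≅ Z.
rank ∂_2 = 6, rank ∂_3 = 0 ⇒ b_2 = 6 − 6 − 0 = 0. So H_2 ≅ 0.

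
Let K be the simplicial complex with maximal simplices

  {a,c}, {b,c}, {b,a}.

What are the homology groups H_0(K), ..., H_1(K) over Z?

Take the total order a < b < c on the vertex set. Then K (dimension 1) consists of the simplices:

  0-simplices (3): a, b, c
  1-simplices (3): ab, ac, bc

Hence C_0 ≅ Z^3, C_1 ≅ Z^3.

The boundary map ∂_1: C_1 → C_0 sends each edge [p,q] (with p < q) to q − p. For instance
  ∂bc = c − b.
The resulting 3×3 matrix has rank 2, and its Smith normal form has invariant factors (1,1).

Now H_k = ker ∂_k / im ∂_{k+1}, so:

  H_0: rank C_0 − rank ∂_1 = 3 − 2 = 1, and the invariant factors of ∂_1 are all 1, so H_0 = Z.
  H_1: rank ker ∂_1 − rank ∂_2 = (3 − 2) − 0 = 1, and there is no ∂_2, so H_1 = Z.

As a check, the Euler characteristic is 3 − 3 = 0, which agrees with 1 − 1 = 0.
(K is a triangulation of the circle S^1.)

H_0 ≅ Z,  H_1 ≅ Z.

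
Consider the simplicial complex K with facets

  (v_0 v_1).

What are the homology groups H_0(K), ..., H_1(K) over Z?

Fix the vertex order v_0 < v_1 and write every simplex with vertices in increasing order. Then dim K = 1 and the simplices of K are:

  0-simplices (2): [v_0], [v_1]
  1-simplices (1): [v_0,v_1]

giving chain groups C_0 ≅ Z^2, C_1 ≅ Z^1.

The boundary map ∂_1: C_1 → C_0 is given by ∂[p,q] = [q] − [p].
The 2×1 boundary matrix has rank 1 and Smith normal form diag(1).

Now H_k = ker ∂_k / im ∂_{k+1}, so:

  H_0: rank C_0 − rank ∂_1 = 2 − 1 = 1, and the invariant factors of ∂_1 are all 1, so H_0 ≅ Z.
  H_1: rank ker ∂_1 − rank ∂_2 = (1 − 1) − 0 = 0, and there is no ∂_2, so H_1 ≅ 0.

H_0 ≅ Z,  H_1 = 0.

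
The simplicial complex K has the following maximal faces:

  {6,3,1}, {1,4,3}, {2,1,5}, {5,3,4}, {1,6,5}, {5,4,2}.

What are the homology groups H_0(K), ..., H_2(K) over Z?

H_0 = Z,  H_1 = Z,  H_2 = 0.

We work with the vertex ordering 1 < 2 < 3 < 4 < 5 < 6. The simplices of K, each written with vertices in increasing order, are:

  0-simplices (6): [1], [2], [3], [4], [5], [6]
  1-simplices (12): [1,2], [1,3], [1,4], [1,5], [1,6], [2,4], [2,5], [3,4], [3,5], [3,6], [4,5], [5,6]
  2-simplices (6): [1,2,5], [1,3,4], [1,3,6], [1,5,6], [2,4,5], [3,4,5]

giving chain groups C_0 ≅ Z^6, C_1 ≅ Z^12, C_2 ≅ Z^6.

∂_1: C_1 → C_0 maps an edge to its endpoints' difference, ∂[p,q] = q − p. For instance
  ∂[3,5] = [5] − [3].
As a 6×12 matrix over Z this has rank 5, with invariant factors (1,1,1,1,1).

Boundary ∂_2: C_2 → C_1 acts by ∂[p,q,r] = [q,r] − [p,r] + [p,q]. For instance
  ∂[2,4,5] = [4,5] − [2,5] + [2,4],
  ∂[1,2,5] = [2,5] − [1,5] + [1,2].
As a 12×6 matrix over Z this has rank 6, with invariant factors (1,1,1,1,1,1).

Reading off H_k = ker ∂_k / im ∂_{k+1}:

  H_0: rank C_0 − rank ∂_1 = 6 − 5 = 1, and the invariant factors of ∂_1 are all 1, so H_0 = Z.
  H_1: rank ker ∂_1 − rank ∂_2 = (12 − 5) − 6 = 1, and the invariant factors of ∂_2 are all 1, so H_1 = Z.
  H_2: rank ker ∂_2 − rank ∂_3 = (6 − 6) − 0 = 0, and there is no ∂_3, so H_2 = 0.

(K is a triangulation of the cylinder S^1 x I.)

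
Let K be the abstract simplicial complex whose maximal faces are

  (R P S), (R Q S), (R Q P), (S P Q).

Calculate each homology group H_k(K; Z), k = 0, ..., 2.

H_0 ≅ Z,  H_1 = 0,  H_2 ≅ Z.

Take the total order P < Q < R < S on the vertex set. Then K (dimension 2) consists of the simplices:

  0-simplices (4): P, Q, R, S
  1-simplices (6): PQ, PR, PS, QR, QS, RS
  2-simplices (4): PQR, PQS, PRS, QRS

Hence C_0 ≅ Z^4, C_1 ≅ Z^6, C_2 ≅ Z^4.

Boundary ∂_1: C_1 → C_0 sends each edge [p,q] (with p < q) to q − p. For instance
  ∂PQ = Q − P.
The 4×6 boundary matrix has rank 3 and Smith normal form diag(1,1,1).

∂_2: C_2 → C_1 maps a triangle to the signed sum of its edges. For instance
  ∂PQR = QR − PR + PQ,
  ∂PRS = RS − PS + PR.
This gives a 6×4 integer matrix of rank 3; reducing to Smith normal form yields diagonal entries (1,1,1).

Now H_k = ker ∂_k / im ∂_{k+1}, so:

  H_0: rank C_0 − rank ∂_1 = 4 − 3 = 1, and the invariant factors of ∂_1 are all 1, so H_0 = Z.
  H_1: rank ker ∂_1 − rank ∂_2 = (6 − 3) − 3 = 0, and the invariant factors of ∂_2 are all 1, so H_1 = 0.
  H_2: rank ker ∂_2 − rank ∂_3 = (4 − 3) − 0 = 1, and there is no ∂_3, so H_2 = Z.

(K is a triangulation of the 2-sphere S^2.)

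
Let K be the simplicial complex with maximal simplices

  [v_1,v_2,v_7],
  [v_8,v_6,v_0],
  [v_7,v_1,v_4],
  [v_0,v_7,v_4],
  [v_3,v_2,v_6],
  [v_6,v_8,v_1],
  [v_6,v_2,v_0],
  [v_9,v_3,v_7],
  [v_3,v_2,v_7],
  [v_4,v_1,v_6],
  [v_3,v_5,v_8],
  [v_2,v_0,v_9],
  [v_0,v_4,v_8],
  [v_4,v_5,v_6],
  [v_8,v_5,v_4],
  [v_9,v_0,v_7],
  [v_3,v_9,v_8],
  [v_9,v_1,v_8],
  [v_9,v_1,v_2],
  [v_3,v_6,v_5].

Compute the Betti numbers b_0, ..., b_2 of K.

b_0 = 1, b_1 = 1, b_2 = 0.

Fix the vertex order v_0 < v_1 < v_2 < v_3 < v_4 < v_5 < v_6 < v_7 < v_8 < v_9 and write every simplex with vertices in increasing order. Then dim K = 2 and the simplices of K are:

  0-simplices (10): [v_0], [v_1], [v_2], [v_3], [v_4], [v_5], [v_6], [v_7], [v_8], [v_9]
  1-simplices (30): (30 of them)
  2-simplices (20): (20 of them)

Hence C_0 ≅ Z^10, C_1 ≅ Z^30, C_2 ≅ Z^20.

∂_1: C_1 → C_0 maps an edge to its endpoints' difference, ∂[p,q] = q − p.
The 10×30 boundary matrix has rank 9 and Smith normal form diag(1,1,1,1,1,1,1,1,1).

The boundary map ∂_2: C_2 → C_1 acts by ∂[p,q,r] = [q,r] − [p,r] + [p,q]. For instance
  ∂[v_0,v_2,v_6] = [v_2,v_6] − [v_0,v_6] + [v_0,v_2],
  ∂[v_2,v_3,v_7] = [v_3,v_7] − [v_2,v_7] + [v_2,v_3].
The 30×20 boundary matrix has rank 20 and Smith normal form diag(1,1,1,1,1,1,1,1,1,1,1,1,1,1,1,1,1,1,1,2).

Computing H_k = (kernel of ∂_k) / (image of ∂_{k+1}):

  H_0: rank C_0 − rank ∂_1 = 10 − 9 = 1, and the invariant factors of ∂_1 are all 1, so H_0 = Z.
  H_1: rank ker ∂_1 − rank ∂_2 = (30 − 9) − 20 = 1, and ∂_2 has invariant factor 2 > 1, so H_1 = Z × Z/2.
  H_2: rank ker ∂_2 − rank ∂_3 = (20 − 20) − 0 = 0, and there is no ∂_3, so H_2 = 0.

As a check, the Euler characteristic is 10 − 30 + 20 = 0, which agrees with 1 − 1 + 0 = 0.

Hence the Betti numbers are b_0 = 1, b_1 = 1, b_2 = 0.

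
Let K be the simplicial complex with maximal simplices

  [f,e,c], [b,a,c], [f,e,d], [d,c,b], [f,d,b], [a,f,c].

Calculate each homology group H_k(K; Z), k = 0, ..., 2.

H_0 ≅ Z,  H_1 ≅ Z,  H_2 = 0.

Order the vertices as a < b < c < d < e < f. Listing each simplex with vertices in this order, K has dimension 2 with simplices:

  0-simplices (6): a, b, c, d, e, f
  1-simplices (12): ab, ac, af, bc, bd, bf, cd, ce, cf, de, df, ef
  2-simplices (6): abc, acf, bcd, bdf, cef, def

Hence C_0 ≅ Z^6, C_1 ≅ Z^12, C_2 ≅ Z^6.

∂_1: C_1 → C_0 is given by ∂[p,q] = [q] − [p]. For instance
  ∂df = f − d.
The resulting 6×12 matrix has rank 5, and its Smith normal form has invariant factors (1,1,1,1,1).

∂_2: C_2 → C_1 acts by ∂[p,q,r] = [q,r] − [p,r] + [p,q]. For instance
  ∂acf = cf − af + ac,
  ∂abc = bc − ac + ab.
This gives a 12×6 integer matrix of rank 6; reducing to Smith normal form yields diagonal entries (1,1,1,1,1,1).

Now H_k = ker ∂_k / im ∂_{k+1}, so:

  H_0: rank C_0 − rank ∂_1 = 6 − 5 = 1, and the invariant factors of ∂_1 are all 1, so H_0 ≅ Z.
  H_1: rank ker ∂_1 − rank ∂_2 = (12 − 5) − 6 = 1, and the invariant factors of ∂_2 are all 1, so H_1 ≅ Z.
  H_2: rank ker ∂_2 − rank ∂_3 = (6 − 6) − 0 = 0, and there is no ∂_3, so H_2 ≅ 0.

As a check, the Euler characteristic is 6 − 12 + 6 = 0, which agrees with 1 − 1 + 0 = 0.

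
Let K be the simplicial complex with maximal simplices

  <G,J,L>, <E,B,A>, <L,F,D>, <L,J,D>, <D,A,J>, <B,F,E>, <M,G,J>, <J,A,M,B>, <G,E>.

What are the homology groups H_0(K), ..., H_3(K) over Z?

We work with the vertex ordering A < B < D < E < F < G < J < L < M. The simplices of K, each written with vertices in increasing order, are:

  0-simplices (9): A, B, D, E, F, G, J, L, M
  1-simplices (20): AB, AD, AE, AJ, AM, BE, BF, BJ, BM, DF, DJ, DL, EF, EG, FL, GJ, GL, GM, JL, JM
  2-simplices (11): ABE, ABJ, ABM, ADJ, AJM, BEF, BJM, DFL, DJL, GJL, GJM
  3-simplices (1): ABJM

giving chain groups C_0 ≅ Z^9, C_1 ≅ Z^20, C_2 ≅ Z^11, C_3 ≅ Z^1.

∂_1: C_1 → C_0 is given by ∂[p,q] = [q] − [p].
The resulting 9×20 matrix has rank 8, and its Smith normal form has invariant factors (1,1,1,1,1,1,1,1).

The boundary map ∂_2: C_2 → C_1 acts by ∂[p,q,r] = [q,r] − [p,r] + [p,q]. For instance
  ∂ADJ = DJ − AJ + AD,
  ∂AJM = JM − AM + AJ.
The 20×11 boundary matrix has rank 10 and Smith normal form diag(1,1,1,1,1,1,1,1,1,1).

∂_3: C_3 → C_2 sends each 3-simplex σ to the alternating sum Σ_i (−1)^i (σ with its i-th vertex removed). For instance
  ∂ABJM = BJM − AJM + ABM − ABJ.
This gives a 11×1 integer matrix of rank 1; reducing to Smith normal form yields diagonal entries (1).

Reading off H_k = ker ∂_k / im ∂_{k+1}:

  H_0: rank C_0 − rank ∂_1 = 9 − 8 = 1, and the invariant factors of ∂_1 are all 1, so H_0 ≅ Z.
  H_1: rank ker ∂_1 − rank ∂_2 = (20 − 8) − 10 = 2, and the invariant factors of ∂_2 are all 1, so H_1 ≅ Z^2.
  H_2: rank ker ∂_2 − rank ∂_3 = (11 − 10) − 1 = 0, and the invariant factors of ∂_3 are all 1, so H_2 ≅ 0.
  H_3: rank ker ∂_3 − rank ∂_4 = (1 − 1) − 0 = 0, and there is no ∂_4, so H_3 ≅ 0.

H_0 = Z,  H_1 = Z^2,  H_2 = 0,  H_3 = 0.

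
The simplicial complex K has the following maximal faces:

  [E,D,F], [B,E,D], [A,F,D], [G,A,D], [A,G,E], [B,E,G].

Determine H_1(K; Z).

We work with the vertex ordering A < B < D < E < F < G. The simplices of K, each written with vertices in increasing order, are:

  0-simplices (6): A, B, D, E, F, G
  1-simplices (12): AD, AE, AF, AG, BD, BE, BG, DE, DF, DG, EF, EG
  2-simplices (6): ADF, ADG, AEG, BDE, BEG, DEF

giving chain groups C_0 ≅ Z^6, C_1 ≅ Z^12, C_2 ≅ Z^6.

∂_1: C_1 → C_0 sends each edge [p,q] (with p < q) to q − p.
The resulting 6×12 matrix has rank 5, and its Smith normal form has invariant factors (1,1,1,1,1).

Boundary ∂_2: C_2 → C_1 maps a triangle to the signed sum of its edges. For instance
  ∂AEG = EG − AG + AE,
  ∂ADF = DF − AF + AD.
This gives a 12×6 integer matrix of rank 6; reducing to Smith normal form yields diagonal entries (1,1,1,1,1,1).

Reading off H_k = ker ∂_k / im ∂_{k+1}:

  H_1: rank ker ∂_1 − rank ∂_2 = (12 − 5) − 6 = 1, and the invariant factors of ∂_2 are all 1, so H_1 = Z.

H_1 ≅ Z.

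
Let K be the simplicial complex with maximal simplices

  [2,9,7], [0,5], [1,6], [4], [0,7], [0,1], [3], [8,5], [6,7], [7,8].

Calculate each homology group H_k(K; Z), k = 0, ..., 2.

H_0 ≅ Z^3,  H_1 ≅ Z^2,  H_2 = 0.

Fix the vertex order 0 < 1 < 2 < 3 < 4 < 5 < 6 < 7 < 8 < 9 and write every simplex with vertices in increasing order. Then dim K = 2 and the simplices of K are:

  0-simplices (10): [0], [1], [2], [3], [4], [5], [6], [7], [8], [9]
  1-simplices (10): [0,1], [0,5], [0,7], [1,6], [2,7], [2,9], [5,8], [6,7], [7,8], [7,9]
  2-simplices (1): [2,7,9]

so the chain groups are C_0 ≅ Z^10, C_1 ≅ Z^10, C_2 ≅ Z^1.

∂_1: C_1 → C_0 maps an edge to its endpoints' difference, ∂[p,q] = q − p. For instance
  ∂[2,9] = [9] − [2].
As a 10×10 matrix over Z this has rank 7, with invariant factors (1,1,1,1,1,1,1).

The boundary map ∂_2: C_2 → C_1 acts by ∂[p,q,r] = [q,r] − [p,r] + [p,q]. For instance
  ∂[2,7,9] = [7,9] − [2,9] + [2,7].
This gives a 10×1 integer matrix of rank 1; reducing to Smith normal form yields diagonal entries (1).

Reading off H_k = ker ∂_k / im ∂_{k+1}:

  H_0: rank C_0 − rank ∂_1 = 10 − 7 = 3, and the invariant factors of ∂_1 are all 1, so H_0 ≅ Z^3.
  H_1: rank ker ∂_1 − rank ∂_2 = (10 − 7) − 1 = 2, and the invariant factors of ∂_2 are all 1, so H_1 ≅ Z^2.
  H_2: rank ker ∂_2 − rank ∂_3 = (1 − 1) − 0 = 0, and there is no ∂_3, so H_2 ≅ 0.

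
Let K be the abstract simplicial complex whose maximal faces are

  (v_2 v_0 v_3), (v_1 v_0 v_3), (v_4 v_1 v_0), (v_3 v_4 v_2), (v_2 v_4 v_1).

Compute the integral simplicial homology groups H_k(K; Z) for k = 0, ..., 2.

Order the vertices as v_0 < v_1 < v_2 < v_3 < v_4. Listing each simplex with vertices in this order, K has dimension 2 with simplices:

  0-simplices (5): [v_0], [v_1], [v_2], [v_3], [v_4]
  1-simplices (10): [v_0,v_1], [v_0,v_2], [v_0,v_3], [v_0,v_4], [v_1,v_2], [v_1,v_3], [v_1,v_4], [v_2,v_3], [v_2,v_4], [v_3,v_4]
  2-simplices (5): [v_0,v_1,v_3], [v_0,v_1,v_4], [v_0,v_2,v_3], [v_1,v_2,v_4], [v_2,v_3,v_4]

so the chain groups are C_0 ≅ Z^5, C_1 ≅ Z^10, C_2 ≅ Z^5.

Boundary ∂_1: C_1 → C_0 maps an edge to its endpoints' difference, ∂[p,q] = q − p. For instance
  ∂[v_3,v_4] = [v_4] − [v_3].
The resulting 5×10 matrix has rank 4, and its Smith normal form has invariant factors (1,1,1,1).

The boundary map ∂_2: C_2 → C_1 sends each 2-simplex [p,q,r] to [q,r] − [p,r] + [p,q]. For instance
  ∂[v_0,v_1,v_3] = [v_1,v_3] − [v_0,v_3] + [v_0,v_1],
  ∂[v_0,v_2,v_3] = [v_2,v_3] − [v_0,v_3] + [v_0,v_2].
This gives a 10×5 integer matrix of rank 5; reducing to Smith normal form yields diagonal entries (1,1,1,1,1).

Reading off H_k = ker ∂_k / im ∂_{k+1}:

  H_0: rank C_0 − rank ∂_1 = 5 − 4 = 1, and the invariant factors of ∂_1 are all 1, so H_0 ≅ Z.
  H_1: rank ker ∂_1 − rank ∂_2 = (10 − 4) − 5 = 1, and the invariant factors of ∂_2 are all 1, so H_1 ≅ Z.
  H_2: rank ker ∂_2 − rank ∂_3 = (5 − 5) − 0 = 0, and there is no ∂_3, so H_2 ≅ 0.

(K is a triangulation of the Möbius band.)

H_0 = Z,  H_1 = Z,  H_2 = 0.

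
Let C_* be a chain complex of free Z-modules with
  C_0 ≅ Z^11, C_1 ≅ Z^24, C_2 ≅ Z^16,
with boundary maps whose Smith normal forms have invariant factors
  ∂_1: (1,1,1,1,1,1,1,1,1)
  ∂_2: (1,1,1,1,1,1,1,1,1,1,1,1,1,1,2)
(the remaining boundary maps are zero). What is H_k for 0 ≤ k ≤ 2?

H_0 = Z^2,  H_1 = Z/2,  H_2 = Z.

H_0: b_0 = 11 − 0 − 9 = 2; torsion from ∂_1 factors > 1: none. So H_0 = Z^2.
H_1: b_1 = 24 − 9 − 15 = 0; torsion from ∂_2 factors > 1: [2]. So H_1 = Z/2.
H_2: b_2 = 16 − 15 − 0 = 1; torsion from ∂_3 factors > 1: none. So H_2 = Z.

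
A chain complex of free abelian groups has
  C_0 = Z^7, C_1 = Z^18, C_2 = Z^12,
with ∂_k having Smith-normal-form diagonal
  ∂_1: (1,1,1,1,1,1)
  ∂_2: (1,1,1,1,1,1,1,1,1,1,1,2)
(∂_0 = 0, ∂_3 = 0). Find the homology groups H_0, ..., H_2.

H_0: b_0 = 7 − 0 − 6 = 1; torsion from ∂_1 factors > 1: none. So H_0 ≅ Z.
H_1: b_1 = 18 − 6 − 12 = 0; torsion from ∂_2 factors > 1: [2]. So H_1 ≅ Z/2.
H_2: b_2 = 12 − 12 − 0 = 0; torsion from ∂_3 factors > 1: none. So H_2 ≅ 0.

H_0 ≅ Z,  H_1 ≅ Z/2,  H_2 = 0.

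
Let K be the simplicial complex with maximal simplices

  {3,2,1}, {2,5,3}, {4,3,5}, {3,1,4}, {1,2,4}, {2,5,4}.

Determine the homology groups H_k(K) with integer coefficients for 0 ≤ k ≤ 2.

Take the total order 1 < 2 < 3 < 4 < 5 on the vertex set. Then K (dimension 2) consists of the simplices:

  0-simplices (5): [1], [2], [3], [4], [5]
  1-simplices (9): [1,2], [1,3], [1,4], [2,3], [2,4], [2,5], [3,4], [3,5], [4,5]
  2-simplices (6): [1,2,3], [1,2,4], [1,3,4], [2,3,5], [2,4,5], [3,4,5]

so the chain groups are C_0 ≅ Z^5, C_1 ≅ Z^9, C_2 ≅ Z^6.

The boundary map ∂_1: C_1 → C_0 is given by ∂[p,q] = [q] − [p]. For instance
  ∂[1,2] = [2] − [1].
As a 5×9 matrix over Z this has rank 4, with invariant factors (1,1,1,1).

Boundary ∂_2: C_2 → C_1 maps a triangle to the signed sum of its edges. For instance
  ∂[1,2,3] = [2,3] − [1,3] + [1,2],
  ∂[1,2,4] = [2,4] − [1,4] + [1,2].
As a 9×6 matrix over Z this has rank 5, with invariant factors (1,1,1,1,1).

Reading off H_k = ker ∂_k / im ∂_{k+1}:

  H_0: rank C_0 − rank ∂_1 = 5 − 4 = 1, and the invariant factors of ∂_1 are all 1, so H_0 = Z.
  H_1: rank ker ∂_1 − rank ∂_2 = (9 − 4) − 5 = 0, and the invariant factors of ∂_2 are all 1, so H_1 = 0.
  H_2: rank ker ∂_2 − rank ∂_3 = (6 − 5) − 0 = 1, and there is no ∂_3, so H_2 = Z.

H_0 = Z,  H_1 = 0,  H_2 = Z.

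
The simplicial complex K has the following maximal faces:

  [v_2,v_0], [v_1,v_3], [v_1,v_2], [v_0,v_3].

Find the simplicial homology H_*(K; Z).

Order the vertices as v_0 < v_1 < v_2 < v_3. Listing each simplex with vertices in this order, K has dimension 1 with simplices:

  0-simplices (4): [v_0], [v_1], [v_2], [v_3]
  1-simplices (4): [v_0,v_2], [v_0,v_3], [v_1,v_2], [v_1,v_3]

Hence C_0 ≅ Z^4, C_1 ≅ Z^4.

The boundary map ∂_1: C_1 → C_0 is given by ∂[p,q] = [q] − [p]. For instance
  ∂[v_1,v_3] = [v_3] − [v_1].
The resulting 4×4 matrix has rank 3, and its Smith normal form has invariant factors (1,1,1).

Reading off H_k = ker ∂_k / im ∂_{k+1}:

  H_0: rank C_0 − rank ∂_1 = 4 − 3 = 1, and the invariant factors of ∂_1 are all 1, so H_0 ≅ Z.
  H_1: rank ker ∂_1 − rank ∂_2 = (4 − 3) − 0 = 1, and there is no ∂_2, so H_1 ≅ Z.

(K is a triangulation of the circle S^1.)

H_0 = Z,  H_1 = Z.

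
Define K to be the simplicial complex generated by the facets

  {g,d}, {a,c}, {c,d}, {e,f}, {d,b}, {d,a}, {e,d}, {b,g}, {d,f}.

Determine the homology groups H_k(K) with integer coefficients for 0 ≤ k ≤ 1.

We work with the vertex ordering a < b < c < d < e < f < g. The simplices of K, each written with vertices in increasing order, are:

  0-simplices (7): a, b, c, d, e, f, g
  1-simplices (9): ac, ad, bd, bg, cd, de, df, dg, ef

giving chain groups C_0 ≅ Z^7, C_1 ≅ Z^9.

The boundary map ∂_1: C_1 → C_0 is given by ∂[p,q] = [q] − [p]. For instance
  ∂cd = d − c.
As a 7×9 matrix over Z this has rank 6, with invariant factors (1,1,1,1,1,1).

From H_k ≅ ker(∂_k) / im(∂_{k+1}) we obtain:

  H_0: rank C_0 − rank ∂_1 = 7 − 6 = 1, and the invariant factors of ∂_1 are all 1, so H_0 ≅ Z.
  H_1: rank ker ∂_1 − rank ∂_2 = (9 − 6) − 0 = 3, and there is no ∂_2, so H_1 ≅ Z^3.

H_0 ≅ Z,  H_1 ≅ Z^3.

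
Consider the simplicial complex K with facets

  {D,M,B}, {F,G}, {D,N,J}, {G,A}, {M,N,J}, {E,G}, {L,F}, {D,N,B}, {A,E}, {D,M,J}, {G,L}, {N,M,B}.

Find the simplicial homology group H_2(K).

H_2 ≅ Z.

K has 10 vertices, 15 edges, 6 triangles.
rank ∂_2 = 5, rank ∂_3 = 0 ⇒ b_2 = 6 − 5 − 0 = 1. So H_2 = Z.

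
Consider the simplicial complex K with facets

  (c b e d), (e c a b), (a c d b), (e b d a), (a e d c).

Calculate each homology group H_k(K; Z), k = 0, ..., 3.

H_0 ≅ Z,  H_1 = 0,  H_2 = 0,  H_3 ≅ Z.

We work with the vertex ordering a < b < c < d < e. The simplices of K, each written with vertices in increasing order, are:

  0-simplices (5): a, b, c, d, e
  1-simplices (10): ab, ac, ad, ae, bc, bd, be, cd, ce, de
  2-simplices (10): abc, abd, abe, acd, ace, ade, bcd, bce, bde, cde
  3-simplices (5): abcd, abce, abde, acde, bcde

so the chain groups are C_0 ≅ Z^5, C_1 ≅ Z^10, C_2 ≅ Z^10, C_3 ≅ Z^5.

The boundary map ∂_1: C_1 → C_0 sends each edge [p,q] (with p < q) to q − p. For instance
  ∂ce = e − c.
This gives a 5×10 integer matrix of rank 4; reducing to Smith normal form yields diagonal entries (1,1,1,1).

Boundary ∂_2: C_2 → C_1 acts by ∂[p,q,r] = [q,r] − [p,r] + [p,q]. For instance
  ∂ade = de − ae + ad,
  ∂abc = bc − ac + ab.
This gives a 10×10 integer matrix of rank 6; reducing to Smith normal form yields diagonal entries (1,1,1,1,1,1).

Boundary ∂_3: C_3 → C_2 sends each 3-simplex σ to the alternating sum Σ_i (−1)^i (σ with its i-th vertex removed). For instance
  ∂bcde = cde − bde + bce − bcd,
  ∂abcd = bcd − acd + abd − abc.
The resulting 10×5 matrix has rank 4, and its Smith normal form has invariant factors (1,1,1,1).

Computing H_k = (kernel of ∂_k) / (image of ∂_{k+1}):

  H_0: rank C_0 − rank ∂_1 = 5 − 4 = 1, and the invariant factors of ∂_1 are all 1, so H_0 ≅ Z.
  H_1: rank ker ∂_1 − rank ∂_2 = (10 − 4) − 6 = 0, and the invariant factors of ∂_2 are all 1, so H_1 ≅ 0.
  H_2: rank ker ∂_2 − rank ∂_3 = (10 − 6) − 4 = 0, and the invariant factors of ∂_3 are all 1, so H_2 ≅ 0.
  H_3: rank ker ∂_3 − rank ∂_4 = (5 − 4) − 0 = 1, and there is no ∂_4, so H_3 ≅ Z.

As a check, the Euler characteristic is 5 − 10 + 10 − 5 = 0, which agrees with 1 − 0 + 0 − 1 = 0.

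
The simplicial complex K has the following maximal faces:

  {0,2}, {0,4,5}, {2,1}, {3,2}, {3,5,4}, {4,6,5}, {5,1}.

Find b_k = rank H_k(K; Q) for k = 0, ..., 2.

We work with the vertex ordering 0 < 1 < 2 < 3 < 4 < 5 < 6. The simplices of K, each written with vertices in increasing order, are:

  0-simplices (7): [0], [1], [2], [3], [4], [5], [6]
  1-simplices (11): [0,2], [0,4], [0,5], [1,2], [1,5], [2,3], [3,4], [3,5], [4,5], [4,6], [5,6]
  2-simplices (3): [0,4,5], [3,4,5], [4,5,6]

Hence C_0 ≅ Z^7, C_1 ≅ Z^11, C_2 ≅ Z^3.

The boundary map ∂_1: C_1 → C_0 sends each edge [p,q] (with p < q) to q − p. For instance
  ∂[4,6] = [6] − [4].
The resulting 7×11 matrix has rank 6, and its Smith normal form has invariant factors (1,1,1,1,1,1).

Boundary ∂_2: C_2 → C_1 maps a triangle to the signed sum of its edges. For instance
  ∂[0,4,5] = [4,5] − [0,5] + [0,4],
  ∂[3,4,5] = [4,5] − [3,5] + [3,4].
The resulting 11×3 matrix has rank 3, and its Smith normal form has invariant factors (1,1,1).

Computing H_k = (kernel of ∂_k) / (image of ∂_{k+1}):

  H_0: rank C_0 − rank ∂_1 = 7 − 6 = 1, and the invariant factors of ∂_1 are all 1, so H_0 ≅ Z.
  H_1: rank ker ∂_1 − rank ∂_2 = (11 − 6) − 3 = 2, and the invariant factors of ∂_2 are all 1, so H_1 ≅ Z^2.
  H_2: rank ker ∂_2 − rank ∂_3 = (3 − 3) − 0 = 0, and there is no ∂_3, so H_2 ≅ 0.

Hence the Betti numbers are b_0 = 1, b_1 = 2, b_2 = 0.

b_0 = 1, b_1 = 2, b_2 = 0.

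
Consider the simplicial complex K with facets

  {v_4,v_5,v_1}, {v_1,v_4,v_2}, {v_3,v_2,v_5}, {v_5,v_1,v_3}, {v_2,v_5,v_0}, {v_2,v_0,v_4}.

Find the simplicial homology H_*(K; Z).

H_0 = Z,  H_1 = Z,  H_2 = 0.

We work with the vertex ordering v_0 < v_1 < v_2 < v_3 < v_4 < v_5. The simplices of K, each written with vertices in increasing order, are:

  0-simplices (6): [v_0], [v_1], [v_2], [v_3], [v_4], [v_5]
  1-simplices (12): [v_0,v_2], [v_0,v_4], [v_0,v_5], [v_1,v_2], [v_1,v_3], [v_1,v_4], [v_1,v_5], [v_2,v_3], [v_2,v_4], [v_2,v_5], [v_3,v_5], [v_4,v_5]
  2-simplices (6): [v_0,v_2,v_4], [v_0,v_2,v_5], [v_1,v_2,v_4], [v_1,v_3,v_5], [v_1,v_4,v_5], [v_2,v_3,v_5]

giving chain groups C_0 ≅ Z^6, C_1 ≅ Z^12, C_2 ≅ Z^6.

∂_1: C_1 → C_0 sends each edge [p,q] (with p < q) to q − p. For instance
  ∂[v_2,v_3] = [v_3] − [v_2].
As a 6×12 matrix over Z this has rank 5, with invariant factors (1,1,1,1,1).

∂_2: C_2 → C_1 maps a triangle to the signed sum of its edges. For instance
  ∂[v_1,v_3,v_5] = [v_3,v_5] − [v_1,v_5] + [v_1,v_3],
  ∂[v_1,v_2,v_4] = [v_2,v_4] − [v_1,v_4] + [v_1,v_2].
As a 12×6 matrix over Z this has rank 6, with invariant factors (1,1,1,1,1,1).

Computing H_k = (kernel of ∂_k) / (image of ∂_{k+1}):

  H_0: rank C_0 − rank ∂_1 = 6 − 5 = 1, and the invariant factors of ∂_1 are all 1, so H_0 = Z.
  H_1: rank ker ∂_1 − rank ∂_2 = (12 − 5) − 6 = 1, and the invariant factors of ∂_2 are all 1, so H_1 = Z.
  H_2: rank ker ∂_2 − rank ∂_3 = (6 − 6) − 0 = 0, and there is no ∂_3, so H_2 = 0.

(K is a triangulation of the cylinder S^1 x I.)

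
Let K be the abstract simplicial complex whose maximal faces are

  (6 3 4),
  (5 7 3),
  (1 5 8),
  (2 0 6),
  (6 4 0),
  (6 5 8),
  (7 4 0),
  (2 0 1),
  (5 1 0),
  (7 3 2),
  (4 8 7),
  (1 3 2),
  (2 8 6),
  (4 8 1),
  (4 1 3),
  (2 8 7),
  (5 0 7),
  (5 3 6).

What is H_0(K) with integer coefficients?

H_0 ≅ Z.

We work with the vertex ordering 0 < 1 < 2 < 3 < 4 < 5 < 6 < 7 < 8. The simplices of K, each written with vertices in increasing order, are:

  0-simplices (9): [0], [1], [2], [3], [4], [5], [6], [7], [8]
  1-simplices (27): (27 of them)
  2-simplices (18): [0,1,2], [0,1,5], [0,2,6], [0,4,6], [0,4,7], [0,5,7], [1,2,3], [1,3,4], [1,4,8], [1,5,8], [2,3,7], [2,6,8], [2,7,8], [3,4,6], [3,5,6], [3,5,7], [4,7,8], [5,6,8]

Hence C_0 ≅ Z^9, C_1 ≅ Z^27, C_2 ≅ Z^18.

Boundary ∂_1: C_1 → C_0 sends each edge [p,q] (with p < q) to q − p. For instance
  ∂[0,2] = [2] − [0].
This gives a 9×27 integer matrix of rank 8; reducing to Smith normal form yields diagonal entries (1,1,1,1,1,1,1,1).

∂_2: C_2 → C_1 sends each 2-simplex [p,q,r] to [q,r] − [p,r] + [p,q]. For instance
  ∂[0,5,7] = [5,7] − [0,7] + [0,5],
  ∂[1,4,8] = [4,8] − [1,8] + [1,4].
As a 27×18 matrix over Z this has rank 17, with invariant factors (1,1,1,1,1,1,1,1,1,1,1,1,1,1,1,1,1).

Reading off H_k = ker ∂_k / im ∂_{k+1}:

  H_0: rank C_0 − rank ∂_1 = 9 − 8 = 1, and the invariant factors of ∂_1 are all 1, so H_0 ≅ Z.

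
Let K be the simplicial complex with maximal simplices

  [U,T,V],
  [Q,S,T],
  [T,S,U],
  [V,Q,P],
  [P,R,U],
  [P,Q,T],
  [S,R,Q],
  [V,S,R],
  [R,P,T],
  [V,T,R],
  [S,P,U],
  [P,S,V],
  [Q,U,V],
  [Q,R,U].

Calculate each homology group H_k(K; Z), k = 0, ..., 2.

K has 7 vertices, 21 edges, 14 triangles.
rank ∂_0 = 0, rank ∂_1 = 6 ⇒ b_0 = 7 − 0 − 6 = 1; all invariant factors of ∂_1 are 1 so no torsion. So H_0 ≅ Z.
rank ∂_1 = 6, rank ∂_2 = 13 ⇒ b_1 = 21 − 6 − 13 = 2; all invariant factors of ∂_2 are 1 so no torsion. So H_1 ≅ Z^2.
rank ∂_2 = 13, rank ∂_3 = 0 ⇒ b_2 = 14 − 13 − 0 = 1. So H_2 ≅ Z.

H_0 ≅ Z,  H_1 ≅ Z^2,  H_2 ≅ Z.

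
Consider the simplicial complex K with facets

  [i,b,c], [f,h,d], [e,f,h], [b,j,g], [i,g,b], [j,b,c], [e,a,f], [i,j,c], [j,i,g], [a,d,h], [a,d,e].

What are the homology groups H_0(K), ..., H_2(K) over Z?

Fix the vertex order a < b < c < d < e < f < g < h < i < j and write every simplex with vertices in increasing order. Then dim K = 2 and the simplices of K are:

  0-simplices (10): a, b, c, d, e, f, g, h, i, j
  1-simplices (19): ad, ae, af, ah, bc, bg, bi, bj, ci, cj, de, df, dh, ef, eh, fh, gi, gj, ij
  2-simplices (11): ade, adh, aef, bci, bcj, bgi, bgj, cij, dfh, efh, gij

giving chain groups C_0 ≅ Z^10, C_1 ≅ Z^19, C_2 ≅ Z^11.

∂_1: C_1 → C_0 maps an edge to its endpoints' difference, ∂[p,q] = q − p. For instance
  ∂ae = e − a.
As a 10×19 matrix over Z this has rank 8, with invariant factors (1,1,1,1,1,1,1,1).

The boundary map ∂_2: C_2 → C_1 sends each 2-simplex [p,q,r] to [q,r] − [p,r] + [p,q]. For instance
  ∂dfh = fh − dh + df,
  ∂bgi = gi − bi + bg.
As a 19×11 matrix over Z this has rank 10, with invariant factors (1,1,1,1,1,1,1,1,1,1).

Now H_k = ker ∂_k / im ∂_{k+1}, so:

  H_0: rank C_0 − rank ∂_1 = 10 − 8 = 2, and the invariant factors of ∂_1 are all 1, so H_0 = Z^2.
  H_1: rank ker ∂_1 − rank ∂_2 = (19 − 8) − 10 = 1, and the invariant factors of ∂_2 are all 1, so H_1 = Z.
  H_2: rank ker ∂_2 − rank ∂_3 = (11 − 10) − 0 = 1, and there is no ∂_3, so H_2 = Z.

As a check, the Euler characteristic is 10 − 19 + 11 = 2, which agrees with 2 − 1 + 1 = 2.

H_0 ≅ Z^2,  H_1 ≅ Z,  H_2 ≅ Z.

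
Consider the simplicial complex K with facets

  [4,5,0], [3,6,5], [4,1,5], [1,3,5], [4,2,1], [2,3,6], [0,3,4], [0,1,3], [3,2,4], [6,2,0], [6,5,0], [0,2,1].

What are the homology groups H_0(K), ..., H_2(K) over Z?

H_0 ≅ Z,  H_1 ≅ Z/2,  H_2 = 0.

Order the vertices as 0 < 1 < 2 < 3 < 4 < 5 < 6. Listing each simplex with vertices in this order, K has dimension 2 with simplices:

  0-simplices (7): [0], [1], [2], [3], [4], [5], [6]
  1-simplices (18): [0,1], [0,2], [0,3], [0,4], [0,5], [0,6], [1,2], [1,3], [1,4], [1,5], [2,3], [2,4], [2,6], [3,4], [3,5], [3,6], [4,5], [5,6]
  2-simplices (12): [0,1,2], [0,1,3], [0,2,6], [0,3,4], [0,4,5], [0,5,6], [1,2,4], [1,3,5], [1,4,5], [2,3,4], [2,3,6], [3,5,6]

giving chain groups C_0 ≅ Z^7, C_1 ≅ Z^18, C_2 ≅ Z^12.

The boundary map ∂_1: C_1 → C_0 is given by ∂[p,q] = [q] − [p].
This gives a 7×18 integer matrix of rank 6; reducing to Smith normal form yields diagonal entries (1,1,1,1,1,1).

The boundary map ∂_2: C_2 → C_1 maps a triangle to the signed sum of its edges. For instance
  ∂[0,2,6] = [2,6] − [0,6] + [0,2],
  ∂[0,4,5] = [4,5] − [0,5] + [0,4].
As a 18×12 matrix over Z this has rank 12, with invariant factors (1,1,1,1,1,1,1,1,1,1,1,2).

Now H_k = ker ∂_k / im ∂_{k+1}, so:

  H_0: rank C_0 − rank ∂_1 = 7 − 6 = 1, and the invariant factors of ∂_1 are all 1, so H_0 = Z.
  H_1: rank ker ∂_1 − rank ∂_2 = (18 − 6) − 12 = 0, and ∂_2 has invariant factor 2 > 1, so H_1 = Z/2.
  H_2: rank ker ∂_2 − rank ∂_3 = (12 − 12) − 0 = 0, and there is no ∂_3, so H_2 = 0.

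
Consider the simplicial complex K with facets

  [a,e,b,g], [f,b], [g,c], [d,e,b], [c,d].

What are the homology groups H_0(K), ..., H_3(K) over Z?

Order the vertices as a < b < c < d < e < f < g. Listing each simplex with vertices in this order, K has dimension 3 with simplices:

  0-simplices (7): a, b, c, d, e, f, g
  1-simplices (11): ab, ae, ag, bd, be, bf, bg, cd, cg, de, eg
  2-simplices (5): abe, abg, aeg, bde, beg
  3-simplices (1): abeg

Hence C_0 ≅ Z^7, C_1 ≅ Z^11, C_2 ≅ Z^5, C_3 ≅ Z^1.

Boundary ∂_1: C_1 → C_0 is given by ∂[p,q] = [q] − [p]. For instance
  ∂ab = b − a.
This gives a 7×11 integer matrix of rank 6; reducing to Smith normal form yields diagonal entries (1,1,1,1,1,1).

∂_2: C_2 → C_1 sends each 2-simplex [p,q,r] to [q,r] − [p,r] + [p,q]. For instance
  ∂bde = de − be + bd,
  ∂beg = eg − bg + be.
This gives a 11×5 integer matrix of rank 4; reducing to Smith normal form yields diagonal entries (1,1,1,1).

The boundary map ∂_3: C_3 → C_2 sends each 3-simplex σ to the alternating sum Σ_i (−1)^i (σ with its i-th vertex removed). For instance
  ∂abeg = beg − aeg + abg − abe.
As a 5×1 matrix over Z this has rank 1, with invariant factors (1).

Now H_k = ker ∂_k / im ∂_{k+1}, so:

  H_0: rank C_0 − rank ∂_1 = 7 − 6 = 1, and the invariant factors of ∂_1 are all 1, so H_0 = Z.
  H_1: rank ker ∂_1 − rank ∂_2 = (11 − 6) − 4 = 1, and the invariant factors of ∂_2 are all 1, so H_1 = Z.
  H_2: rank ker ∂_2 − rank ∂_3 = (5 − 4) − 1 = 0, and the invariant factors of ∂_3 are all 1, so H_2 = 0.
  H_3: rank ker ∂_3 − rank ∂_4 = (1 − 1) − 0 = 0, and there is no ∂_4, so H_3 = 0.

As a check, the Euler characteristic is 7 − 11 + 5 − 1 = 0, which agrees with 1 − 1 + 0 − 0 = 0.

H_0 = Z,  H_1 = Z,  H_2 = 0,  H_3 = 0.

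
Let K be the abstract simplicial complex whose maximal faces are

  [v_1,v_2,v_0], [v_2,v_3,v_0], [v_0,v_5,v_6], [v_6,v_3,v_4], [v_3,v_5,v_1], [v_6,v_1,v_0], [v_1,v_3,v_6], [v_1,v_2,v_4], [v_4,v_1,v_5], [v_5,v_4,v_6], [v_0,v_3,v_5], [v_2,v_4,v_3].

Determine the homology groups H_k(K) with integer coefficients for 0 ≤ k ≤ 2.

H_0 = Z,  H_1 = Z/2,  H_2 = 0.

We work with the vertex ordering v_0 < v_1 < v_2 < v_3 < v_4 < v_5 < v_6. The simplices of K, each written with vertices in increasing order, are:

  0-simplices (7): [v_0], [v_1], [v_2], [v_3], [v_4], [v_5], [v_6]
  1-simplices (18): (18 of them)
  2-simplices (12): (12 of them)

giving chain groups C_0 ≅ Z^7, C_1 ≅ Z^18, C_2 ≅ Z^12.

∂_1: C_1 → C_0 maps an edge to its endpoints' difference, ∂[p,q] = q − p. For instance
  ∂[v_0,v_2] = [v_2] − [v_0].
The resulting 7×18 matrix has rank 6, and its Smith normal form has invariant factors (1,1,1,1,1,1).

∂_2: C_2 → C_1 acts by ∂[p,q,r] = [q,r] − [p,r] + [p,q]. For instance
  ∂[v_0,v_3,v_5] = [v_3,v_5] − [v_0,v_5] + [v_0,v_3],
  ∂[v_4,v_5,v_6] = [v_5,v_6] − [v_4,v_6] + [v_4,v_5].
As a 18×12 matrix over Z this has rank 12, with invariant factors (1,1,1,1,1,1,1,1,1,1,1,2).

Reading off H_k = ker ∂_k / im ∂_{k+1}:

  H_0: rank C_0 − rank ∂_1 = 7 − 6 = 1, and the invariant factors of ∂_1 are all 1, so H_0 = Z.
  H_1: rank ker ∂_1 − rank ∂_2 = (18 − 6) − 12 = 0, and ∂_2 has invariant factor 2 > 1, so H_1 = Z/2.
  H_2: rank ker ∂_2 − rank ∂_3 = (12 − 12) − 0 = 0, and there is no ∂_3, so H_2 = 0.

As a check, the Euler characteristic is 7 − 18 + 12 = 1, which agrees with 1 − 0 + 0 = 1.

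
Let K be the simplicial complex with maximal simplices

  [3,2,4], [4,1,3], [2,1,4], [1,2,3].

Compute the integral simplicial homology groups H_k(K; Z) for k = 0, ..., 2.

H_0 = Z,  H_1 = 0,  H_2 = Z.

We work with the vertex ordering 1 < 2 < 3 < 4. The simplices of K, each written with vertices in increasing order, are:

  0-simplices (4): [1], [2], [3], [4]
  1-simplices (6): [1,2], [1,3], [1,4], [2,3], [2,4], [3,4]
  2-simplices (4): [1,2,3], [1,2,4], [1,3,4], [2,3,4]

giving chain groups C_0 ≅ Z^4, C_1 ≅ Z^6, C_2 ≅ Z^4.

∂_1: C_1 → C_0 sends each edge [p,q] (with p < q) to q − p. For instance
  ∂[1,4] = [4] − [1].
The 4×6 boundary matrix has rank 3 and Smith normal form diag(1,1,1).

∂_2: C_2 → C_1 acts by ∂[p,q,r] = [q,r] − [p,r] + [p,q]. For instance
  ∂[1,2,3] = [2,3] − [1,3] + [1,2],
  ∂[1,2,4] = [2,4] − [1,4] + [1,2].
The resulting 6×4 matrix has rank 3, and its Smith normal form has invariant factors (1,1,1).

Now H_k = ker ∂_k / im ∂_{k+1}, so:

  H_0: rank C_0 − rank ∂_1 = 4 − 3 = 1, and the invariant factors of ∂_1 are all 1, so H_0 = Z.
  H_1: rank ker ∂_1 − rank ∂_2 = (6 − 3) − 3 = 0, and the invariant factors of ∂_2 are all 1, so H_1 = 0.
  H_2: rank ker ∂_2 − rank ∂_3 = (4 − 3) − 0 = 1, and there is no ∂_3, so H_2 = Z.

As a check, the Euler characteristic is 4 − 6 + 4 = 2, which agrees with 1 − 0 + 1 = 2.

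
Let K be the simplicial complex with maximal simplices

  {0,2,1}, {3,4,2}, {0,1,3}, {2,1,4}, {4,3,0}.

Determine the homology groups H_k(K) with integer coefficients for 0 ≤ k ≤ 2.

H_0 = Z,  H_1 = Z,  H_2 = 0.

Fix the vertex order 0 < 1 < 2 < 3 < 4 and write every simplex with vertices in increasing order. Then dim K = 2 and the simplices of K are:

  0-simplices (5): [0], [1], [2], [3], [4]
  1-simplices (10): [0,1], [0,2], [0,3], [0,4], [1,2], [1,3], [1,4], [2,3], [2,4], [3,4]
  2-simplices (5): [0,1,2], [0,1,3], [0,3,4], [1,2,4], [2,3,4]

giving chain groups C_0 ≅ Z^5, C_1 ≅ Z^10, C_2 ≅ Z^5.

∂_1: C_1 → C_0 maps an edge to its endpoints' difference, ∂[p,q] = q − p. For instance
  ∂[3,4] = [4] − [3].
The resulting 5×10 matrix has rank 4, and its Smith normal form has invariant factors (1,1,1,1).

∂_2: C_2 → C_1 maps a triangle to the signed sum of its edges. For instance
  ∂[0,1,2] = [1,2] − [0,2] + [0,1],
  ∂[2,3,4] = [3,4] − [2,4] + [2,3].
The resulting 10×5 matrix has rank 5, and its Smith normal form has invariant factors (1,1,1,1,1).

Computing H_k = (kernel of ∂_k) / (image of ∂_{k+1}):

  H_0: rank C_0 − rank ∂_1 = 5 − 4 = 1, and the invariant factors of ∂_1 are all 1, so H_0 = Z.
  H_1: rank ker ∂_1 − rank ∂_2 = (10 − 4) − 5 = 1, and the invariant factors of ∂_2 are all 1, so H_1 = Z.
  H_2: rank ker ∂_2 − rank ∂_3 = (5 − 5) − 0 = 0, and there is no ∂_3, so H_2 = 0.

As a check, the Euler characteristic is 5 − 10 + 5 = 0, which agrees with 1 − 1 + 0 = 0.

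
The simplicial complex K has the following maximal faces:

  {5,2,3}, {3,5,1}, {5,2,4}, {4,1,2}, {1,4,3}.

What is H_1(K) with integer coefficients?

Order the vertices as 1 < 2 < 3 < 4 < 5. Listing each simplex with vertices in this order, K has dimension 2 with simplices:

  0-simplices (5): [1], [2], [3], [4], [5]
  1-simplices (10): [1,2], [1,3], [1,4], [1,5], [2,3], [2,4], [2,5], [3,4], [3,5], [4,5]
  2-simplices (5): [1,2,4], [1,3,4], [1,3,5], [2,3,5], [2,4,5]

giving chain groups C_0 ≅ Z^5, C_1 ≅ Z^10, C_2 ≅ Z^5.

The boundary map ∂_1: C_1 → C_0 is given by ∂[p,q] = [q] − [p]. For instance
  ∂[2,3] = [3] − [2].
The resulting 5×10 matrix has rank 4, and its Smith normal form has invariant factors (1,1,1,1).

Boundary ∂_2: C_2 → C_1 acts by ∂[p,q,r] = [q,r] − [p,r] + [p,q]. For instance
  ∂[1,3,4] = [3,4] − [1,4] + [1,3],
  ∂[1,2,4] = [2,4] − [1,4] + [1,2].
This gives a 10×5 integer matrix of rank 5; reducing to Smith normal form yields diagonal entries (1,1,1,1,1).

Now H_k = ker ∂_k / im ∂_{k+1}, so:

  H_1: rank ker ∂_1 − rank ∂_2 = (10 − 4) − 5 = 1, and the invariant factors of ∂_2 are all 1, so H_1 ≅ Z.

(K is a triangulation of the Möbius band.)

H_1 ≅ Z.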